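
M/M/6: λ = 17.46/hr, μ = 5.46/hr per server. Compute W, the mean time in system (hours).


a = 3.1978; ρ = 0.5330; P₀ = 0.039865
Lq = P₀·a^c·ρ/(c!(1−ρ)²) = 0.14467
Wq = Lq/λ = 0.14467/17.46 = 0.008286 hr
W = Wq + 1/μ = 0.008286 + 0.18315 = 0.19144 hr

Final: 0.19144 hr


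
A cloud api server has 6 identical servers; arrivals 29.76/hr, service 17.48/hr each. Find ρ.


ρ = λ/(cμ) = 29.76/(6·17.48) = 29.76/104.88 = 0.2838

Final: 0.2838


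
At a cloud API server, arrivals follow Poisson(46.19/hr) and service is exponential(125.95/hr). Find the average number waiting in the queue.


ρ = 46.19/125.95 = 0.3667
Lq = ρ²/(1−ρ) = 0.1345/0.6333 = 0.2124

Final: 0.2124


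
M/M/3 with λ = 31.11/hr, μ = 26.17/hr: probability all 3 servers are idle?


a = λ/μ = 31.11/26.17 = 1.1888; ρ = a/c = 0.3963
Σ_{k=0}^{2} a^k/k! (terms k=0..2) = 1.00000 + 1.18877 + 0.70658 = 2.89535
Tail: a^3/(3!(1−ρ)) = 1.67992/(6·0.6037) = 0.46375
P₀ = 1/(2.89535 + 0.46375) = 1/3.35910 = 0.297699

Final: 0.297699


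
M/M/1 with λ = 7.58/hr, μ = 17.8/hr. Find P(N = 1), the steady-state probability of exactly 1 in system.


ρ = 7.58/17.8 = 0.4258
P_n = (1−ρ)·ρ^n = (1 − 0.4258)·0.4258^1 = 0.5742·0.425843 = 0.244501

Final: 0.244501


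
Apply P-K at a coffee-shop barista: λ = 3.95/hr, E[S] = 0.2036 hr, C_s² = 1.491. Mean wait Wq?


ρ = λ·E[S] = 3.95·0.2036 = 0.8042
E[S²] = E[S]²(1+C_s²) = 0.2036²·(1+1.491) = 0.103259
Wq = λ·E[S²]/(2(1−ρ)) = 3.95·0.103259/(2·0.1958) = 1.04166 hr

Final: 1.04166 hr


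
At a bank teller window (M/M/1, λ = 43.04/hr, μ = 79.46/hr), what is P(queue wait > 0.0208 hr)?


ρ = 43.04/79.46 = 0.5417
P(Wq > t) = ρ·e^{−(μ−λ)t} = 0.5417·e^{−0.7575}
= 0.5417·0.468820 = 0.253939

Final: 0.253939


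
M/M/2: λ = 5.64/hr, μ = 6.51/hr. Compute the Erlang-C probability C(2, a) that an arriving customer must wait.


a = λ/μ = 0.8664; ρ = a/2 = 0.4332
P₀ = 0.395498 (from M/M/c formula)
C(c,a) = [a^c/(c!(1−ρ))]·P₀ = [0.75058/(2·0.5668)]·0.395498
= 0.66210·0.395498 = 0.261858

Final: 0.261858


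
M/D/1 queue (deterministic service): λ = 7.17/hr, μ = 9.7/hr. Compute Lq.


ρ = 7.17/9.7 = 0.7392
M/D/1: Lq = ρ²/(2(1−ρ)) = 0.5464/(2·0.2608) = 1.04741

Final: 1.04741


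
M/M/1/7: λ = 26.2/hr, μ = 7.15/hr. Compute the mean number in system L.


ρ = 26.2/7.15 = 3.6643
L = ρ[1 − (K+1)ρ^K + Kρ^(K+1)] / [(1−ρ)(1−ρ^(K+1))]
Numerator: 3.6643·(1 − 8·8870.880862 + 7·32505.885118) = 573743.902368
Denominator: (-2.6643)·(-32504.885118) = 86603.924686
L = 573743.902368/86603.924686 = 6.6249

Final: 6.6249


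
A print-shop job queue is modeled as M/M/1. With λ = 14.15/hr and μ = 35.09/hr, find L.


ρ = λ/μ = 14.15/35.09 = 0.4032
L = ρ/(1−ρ) = 0.4032/(1 − 0.4032) = 0.4032/0.5968 = 0.6757

Final: 0.6757


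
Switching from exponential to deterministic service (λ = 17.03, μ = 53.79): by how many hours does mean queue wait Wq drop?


ρ = 17.03/53.79 = 0.3166
Wq(M/M/1) = ρ/(μ−λ) = 0.3166/36.76 = 0.008613 hr
Wq(M/D/1) = ρ/(2(μ−λ)) = 0.004306 hr
Savings = 0.008613 − 0.004306 = 0.004306 hr

Final: 0.004306 hr


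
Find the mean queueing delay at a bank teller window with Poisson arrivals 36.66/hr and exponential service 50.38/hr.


ρ = 36.66/50.38 = 0.7277
Wq = ρ/(μ−λ) = 0.7277/(50.38 − 36.66) = 0.7277/13.72 = 0.05304 hr

Final: 0.05304 hr


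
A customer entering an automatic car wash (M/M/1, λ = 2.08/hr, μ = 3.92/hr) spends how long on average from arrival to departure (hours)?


W = 1/(μ−λ) = 1/(3.92 − 2.08) = 1/1.84 = 0.5435 hr

Final: 0.5435 hr


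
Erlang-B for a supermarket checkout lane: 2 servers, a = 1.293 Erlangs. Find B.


B(c,a) = (a^c/c!) / Σ_{k=0}^{c} a^k/k!
a^2/2! = 0.835924
Σ terms (k=0..2): 1.00000 + 1.29300 + 0.83592 = 3.128925
B = 0.835924/3.128925 = 0.267160

Final: 0.267160


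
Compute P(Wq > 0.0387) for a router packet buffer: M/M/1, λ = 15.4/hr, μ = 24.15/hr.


ρ = 15.4/24.15 = 0.6377
P(Wq > t) = ρ·e^{−(μ−λ)t} = 0.6377·e^{−0.3386}
= 0.6377·0.712750 = 0.454507

Final: 0.454507


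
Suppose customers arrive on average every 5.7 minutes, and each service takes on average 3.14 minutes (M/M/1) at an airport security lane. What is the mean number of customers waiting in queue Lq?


λ = 60/5.7 = 10.5263 /hr
μ = 60/3.14 = 19.1083 /hr
ρ = λ/μ = 10.5263/19.1083 = 0.5509
Lq = ρ²/(1−ρ) = 0.3035/0.4491 = 0.6757

Final: 0.6757


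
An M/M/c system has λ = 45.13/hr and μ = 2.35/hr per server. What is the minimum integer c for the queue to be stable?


Stability requires cμ > λ ⇔ c > λ/μ.
λ/μ = 45.13/2.35 = 19.2043
Minimum integer c = ⌊19.2043⌋ + 1 = 20
Check: 20·2.35 = 47.00 > 45.13, while 19·2.35 = 44.65 ≤ 45.13

Final: 20 servers


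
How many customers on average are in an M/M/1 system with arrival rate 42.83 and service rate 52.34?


ρ = λ/μ = 42.83/52.34 = 0.8183
L = ρ/(1−ρ) = 0.8183/(1 − 0.8183) = 0.8183/0.1817 = 4.5037

Final: 4.5037


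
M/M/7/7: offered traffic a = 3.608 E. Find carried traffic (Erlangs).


B(7,3.608) = 0.044181 (Erlang-B)
Carried load = a(1 − B) = 3.608·(1 − 0.044181) = 3.608·0.955819 = 3.4486 E

Final: 3.4486 Erlangs


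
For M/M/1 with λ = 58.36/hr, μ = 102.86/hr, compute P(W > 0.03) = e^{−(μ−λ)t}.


W ~ Exponential(μ−λ) for M/M/1.
μ − λ = 102.86 − 58.36 = 44.5000
P(W > t) = e^{−(μ−λ)t} = e^{−1.3350} = 0.263158

Final: 0.263158


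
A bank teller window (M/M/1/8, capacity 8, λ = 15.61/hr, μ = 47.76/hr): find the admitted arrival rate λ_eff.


ρ = 0.3268; P_K = (1−ρ)ρ^8/(1−ρ^9) = 0.00008767
λ_eff = λ(1 − P_K) = 15.61·(1 − 0.00008767) = 15.61·0.999912 = 15.6086 /hr

Final: 15.6086 /hr


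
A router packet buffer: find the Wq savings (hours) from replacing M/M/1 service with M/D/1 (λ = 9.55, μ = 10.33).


ρ = 9.55/10.33 = 0.9245
Wq(M/M/1) = ρ/(μ−λ) = 0.9245/0.7800 = 1.18525 hr
Wq(M/D/1) = ρ/(2(μ−λ)) = 0.59262 hr
Savings = 1.18525 − 0.59262 = 0.59262 hr

Final: 0.59262 hr


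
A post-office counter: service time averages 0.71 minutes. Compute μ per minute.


μ = 1/(service time) in consistent units.
1 minute = 1 min, so μ = 1/0.71 = 1.4085 per minute

Final: 1.4085 /min


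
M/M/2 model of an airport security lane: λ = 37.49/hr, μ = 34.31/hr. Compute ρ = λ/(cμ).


ρ = λ/(cμ) = 37.49/(2·34.31) = 37.49/68.62 = 0.5463

Final: 0.5463


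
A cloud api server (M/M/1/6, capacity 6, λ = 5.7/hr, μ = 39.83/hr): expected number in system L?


ρ = 5.7/39.83 = 0.1431
L = ρ[1 − (K+1)ρ^K + Kρ^(K+1)] / [(1−ρ)(1−ρ^(K+1))]
Numerator: 0.1431·(1 − 7·0.000008590 + 6·0.000001229) = 0.143101
Denominator: (0.8569)·(0.999999) = 0.856891
L = 0.143101/0.856891 = 0.1670

Final: 0.1670


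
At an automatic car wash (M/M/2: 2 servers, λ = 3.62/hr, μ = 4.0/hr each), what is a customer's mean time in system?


a = 0.9050; ρ = 0.4525; P₀ = 0.376936
Lq = P₀·a^c·ρ/(c!(1−ρ)²) = 0.23302
Wq = Lq/λ = 0.23302/3.62 = 0.06437 hr
W = Wq + 1/μ = 0.06437 + 0.25000 = 0.31437 hr

Final: 0.31437 hr


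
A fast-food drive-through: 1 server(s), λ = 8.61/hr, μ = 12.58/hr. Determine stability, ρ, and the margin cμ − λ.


Total capacity cμ = 1·12.58 = 12.58/hr
ρ = λ/(cμ) = 8.61/12.58 = 0.6844
Stable ⇔ ρ < 1: YES
Spare capacity = cμ − λ = 12.58 − 8.61 = 3.97/hr

Final: ρ = 0.6844; stable; margin = 3.97/hr


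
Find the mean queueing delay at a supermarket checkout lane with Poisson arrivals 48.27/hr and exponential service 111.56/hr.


ρ = 48.27/111.56 = 0.4327
Wq = ρ/(μ−λ) = 0.4327/(111.56 − 48.27) = 0.4327/63.29 = 0.006836 hr

Final: 0.006836 hr


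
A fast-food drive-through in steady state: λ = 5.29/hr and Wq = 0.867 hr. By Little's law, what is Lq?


Lq = λWq = 5.29·0.867 = 4.5864

Final: 4.5864


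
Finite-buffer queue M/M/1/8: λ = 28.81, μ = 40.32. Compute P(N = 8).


ρ = λ/μ = 28.81/40.32 = 0.7145
P_K = (1−ρ)ρ^K/(1−ρ^(K+1)) = (0.2855·0.067949)/(1 − 0.048552)
= 0.019397/0.951448 = 0.020387

Final: 0.020387


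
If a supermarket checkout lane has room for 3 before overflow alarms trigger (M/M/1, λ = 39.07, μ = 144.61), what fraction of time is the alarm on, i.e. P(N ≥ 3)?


ρ = 39.07/144.61 = 0.2702
P(N ≥ n) = ρ^n = 0.2702^3 = 0.019721

Final: 0.019721


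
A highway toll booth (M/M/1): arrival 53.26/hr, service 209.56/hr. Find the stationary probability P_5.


ρ = 53.26/209.56 = 0.2542
P_n = (1−ρ)·ρ^n = (1 − 0.2542)·0.2542^5 = 0.7458·0.001060 = 0.0007909

Final: 0.0007909


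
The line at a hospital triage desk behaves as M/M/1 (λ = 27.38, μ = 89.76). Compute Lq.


ρ = 27.38/89.76 = 0.3050
Lq = ρ²/(1−ρ) = 0.09305/0.6950 = 0.1339

Final: 0.1339


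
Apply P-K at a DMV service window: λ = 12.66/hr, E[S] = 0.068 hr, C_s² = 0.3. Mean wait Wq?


ρ = λ·E[S] = 12.66·0.068 = 0.8609
E[S²] = E[S]²(1+C_s²) = 0.068²·(1+0.3) = 0.006011
Wq = λ·E[S²]/(2(1−ρ)) = 12.66·0.006011/(2·0.1391) = 0.27351 hr

Final: 0.27351 hr


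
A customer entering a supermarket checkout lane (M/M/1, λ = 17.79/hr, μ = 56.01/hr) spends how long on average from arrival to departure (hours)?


W = 1/(μ−λ) = 1/(56.01 − 17.79) = 1/38.22 = 0.02616 hr

Final: 0.02616 hr


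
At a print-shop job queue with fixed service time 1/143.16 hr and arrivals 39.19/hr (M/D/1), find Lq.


ρ = 39.19/143.16 = 0.2737
M/D/1: Lq = ρ²/(2(1−ρ)) = 0.07494/(2·0.7263) = 0.05159

Final: 0.05159


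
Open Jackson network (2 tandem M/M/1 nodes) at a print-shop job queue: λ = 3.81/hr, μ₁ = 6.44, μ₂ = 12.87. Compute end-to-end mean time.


Each node sees arrival rate λ = 3.81/hr (tandem ⇒ throughput preserved).
W₁ = 1/(μ₁−λ) = 1/(6.44−3.81) = 0.38023 hr
W₂ = 1/(μ₂−λ) = 1/(12.87−3.81) = 0.11038 hr
W_total = W₁ + W₂ = 0.38023 + 0.11038 = 0.49060 hr

Final: 0.49060 hr


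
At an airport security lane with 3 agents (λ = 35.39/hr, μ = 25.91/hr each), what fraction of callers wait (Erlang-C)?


a = λ/μ = 1.3659; ρ = a/3 = 0.4553
P₀ = 0.245194 (from M/M/c formula)
C(c,a) = [a^c/(c!(1−ρ))]·P₀ = [2.54823/(6·0.5447)]·0.245194
= 0.77970·0.245194 = 0.191177

Final: 0.191177


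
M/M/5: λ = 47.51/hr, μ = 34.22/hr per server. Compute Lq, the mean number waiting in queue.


a = λ/μ = 1.3884; ρ = a/5 = 0.2777
P₀ = 0.249221
Lq = P₀·a^c·ρ / (c!·(1−ρ)²) = 0.249221·5.15852·0.2777/(120·0.52176)
= 0.005702

Final: 0.005702


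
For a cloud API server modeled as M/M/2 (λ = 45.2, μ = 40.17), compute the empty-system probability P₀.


a = λ/μ = 45.2/40.17 = 1.1252; ρ = a/c = 0.5626
Σ_{k=0}^{1} a^k/k! (terms k=0..1) = 1.00000 + 1.12522 = 2.12522
Tail: a^2/(2!(1−ρ)) = 1.26612/(2·0.4374) = 1.44735
P₀ = 1/(2.12522 + 1.44735) = 1/3.57257 = 0.279911

Final: 0.279911


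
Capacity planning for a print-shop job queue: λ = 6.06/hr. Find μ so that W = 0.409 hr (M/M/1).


W = 1/(μ−λ) ⇒ μ − λ = 1/W = 1/0.409 = 2.4450
μ = λ + 1/W = 6.06 + 2.4450 = 8.5050 per hr

Final: 8.5050 /hr


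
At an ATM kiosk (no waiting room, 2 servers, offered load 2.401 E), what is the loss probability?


B(c,a) = (a^c/c!) / Σ_{k=0}^{c} a^k/k!
a^2/2! = 2.882400
Σ terms (k=0..2): 1.00000 + 2.40100 + 2.88240 = 6.283400
B = 2.882400/6.283400 = 0.458733

Final: 0.458733


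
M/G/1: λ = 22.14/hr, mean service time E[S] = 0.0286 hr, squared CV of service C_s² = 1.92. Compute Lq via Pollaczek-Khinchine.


ρ = λ·E[S] = 22.14·0.0286 = 0.6332
Lq = ρ²(1+C_s²)/(2(1−ρ)) = 0.4009·(1+1.92)/(2·0.3668)
= 0.4009·2.9200/0.7336 = 1.59594

Final: 1.59594


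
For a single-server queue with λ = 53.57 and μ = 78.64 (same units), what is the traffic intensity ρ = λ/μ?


ρ = λ/μ = 53.57/78.64 = 0.6812

Final: 0.6812


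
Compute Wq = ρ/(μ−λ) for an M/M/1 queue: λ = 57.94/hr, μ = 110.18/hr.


ρ = 57.94/110.18 = 0.5259
Wq = ρ/(μ−λ) = 0.5259/(110.18 − 57.94) = 0.5259/52.24 = 0.01007 hr

Final: 0.01007 hr


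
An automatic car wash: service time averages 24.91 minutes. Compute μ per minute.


μ = 1/(service time) in consistent units.
1 minute = 1 min, so μ = 1/24.91 = 0.04014 per minute

Final: 0.04014 /min


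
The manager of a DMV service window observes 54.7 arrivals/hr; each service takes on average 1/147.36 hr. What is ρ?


ρ = λ/μ = 54.7/147.36 = 0.3712

Final: 0.3712


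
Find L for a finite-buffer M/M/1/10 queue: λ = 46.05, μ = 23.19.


ρ = 46.05/23.19 = 1.9858
L = ρ[1 − (K+1)ρ^K + Kρ^(K+1)] / [(1−ρ)(1−ρ^(K+1))]
Numerator: 1.9858·(1 − 11·953.430101 + 10·1893.292632) = 16772.198775
Denominator: (-0.9858)·(-1892.292632) = 1865.364794
L = 16772.198775/1865.364794 = 8.9914

Final: 8.9914


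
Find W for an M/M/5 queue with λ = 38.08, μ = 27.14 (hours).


a = 1.4031; ρ = 0.2806; P₀ = 0.245562
Lq = P₀·a^c·ρ/(c!(1−ρ)²) = 0.006034
Wq = Lq/λ = 0.006034/38.08 = 0.0001585 hr
W = Wq + 1/μ = 0.0001585 + 0.03685 = 0.03700 hr

Final: 0.03700 hr


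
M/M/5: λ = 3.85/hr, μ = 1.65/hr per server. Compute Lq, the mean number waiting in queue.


a = λ/μ = 2.3333; ρ = a/5 = 0.4667
P₀ = 0.095341
Lq = P₀·a^c·ρ / (c!·(1−ρ)²) = 0.095341·69.16461·0.4667/(120·0.28444)
= 0.09016

Final: 0.09016


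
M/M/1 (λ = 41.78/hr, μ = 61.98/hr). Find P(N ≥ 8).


ρ = 41.78/61.98 = 0.6741
P(N ≥ n) = ρ^n = 0.6741^8 = 0.042632

Final: 0.042632


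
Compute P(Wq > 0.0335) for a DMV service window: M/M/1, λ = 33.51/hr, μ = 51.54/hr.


ρ = 33.51/51.54 = 0.6502
P(Wq > t) = ρ·e^{−(μ−λ)t} = 0.6502·e^{−0.6040}
= 0.6502·0.546618 = 0.355397

Final: 0.355397


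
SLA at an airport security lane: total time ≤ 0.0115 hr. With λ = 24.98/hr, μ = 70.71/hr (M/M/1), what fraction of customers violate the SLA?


W ~ Exponential(μ−λ) for M/M/1.
μ − λ = 70.71 − 24.98 = 45.7300
P(W > t) = e^{−(μ−λ)t} = e^{−0.5259} = 0.591026

Final: 0.591026


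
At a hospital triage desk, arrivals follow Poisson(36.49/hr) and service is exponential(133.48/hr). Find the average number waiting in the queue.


ρ = 36.49/133.48 = 0.2734
Lq = ρ²/(1−ρ) = 0.07473/0.7266 = 0.1029

Final: 0.1029


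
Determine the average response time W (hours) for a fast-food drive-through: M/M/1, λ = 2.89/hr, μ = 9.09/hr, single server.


W = 1/(μ−λ) = 1/(9.09 − 2.89) = 1/6.20 = 0.1613 hr

Final: 0.1613 hr


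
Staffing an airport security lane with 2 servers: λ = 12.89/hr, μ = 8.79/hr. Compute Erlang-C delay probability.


a = λ/μ = 1.4664; ρ = a/2 = 0.7332
P₀ = 0.153922 (from M/M/c formula)
C(c,a) = [a^c/(c!(1−ρ))]·P₀ = [2.15044/(2·0.2668)]·0.153922
= 4.03036·0.153922 = 0.620361

Final: 0.620361


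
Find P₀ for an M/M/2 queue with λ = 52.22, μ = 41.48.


a = λ/μ = 52.22/41.48 = 1.2589; ρ = a/c = 0.6295
Σ_{k=0}^{1} a^k/k! (terms k=0..1) = 1.00000 + 1.25892 = 2.25892
Tail: a^2/(2!(1−ρ)) = 1.58488/(2·0.3705) = 2.13861
P₀ = 1/(2.25892 + 2.13861) = 1/4.39753 = 0.227401

Final: 0.227401


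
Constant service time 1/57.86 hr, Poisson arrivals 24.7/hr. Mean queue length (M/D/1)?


ρ = 24.7/57.86 = 0.4269
M/D/1: Lq = ρ²/(2(1−ρ)) = 0.1822/(2·0.5731) = 0.15899

Final: 0.15899


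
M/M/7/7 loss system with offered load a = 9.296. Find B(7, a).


B(c,a) = (a^c/c!) / Σ_{k=0}^{c} a^k/k!
a^7/7! = 1190.261178
Σ terms (k=0..7): 1.00000 + 9.29600 + 43.20781 + 133.88659 + 311.15245 + 578.49463 + 896.28101 + 1190.26118 = 3163.579660
B = 1190.261178/3163.579660 = 0.376239

Final: 0.376239


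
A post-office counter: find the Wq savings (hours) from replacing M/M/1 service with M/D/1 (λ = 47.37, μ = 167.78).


ρ = 47.37/167.78 = 0.2823
Wq(M/M/1) = ρ/(μ−λ) = 0.2823/120.41 = 0.002345 hr
Wq(M/D/1) = ρ/(2(μ−λ)) = 0.001172 hr
Savings = 0.002345 − 0.001172 = 0.001172 hr

Final: 0.001172 hr


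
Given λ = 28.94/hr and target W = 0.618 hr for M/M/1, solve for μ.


W = 1/(μ−λ) ⇒ μ − λ = 1/W = 1/0.618 = 1.6181
μ = λ + 1/W = 28.94 + 1.6181 = 30.5581 per hr

Final: 30.5581 /hr


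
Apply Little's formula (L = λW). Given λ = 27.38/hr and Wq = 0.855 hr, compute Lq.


Lq = λWq = 27.38·0.855 = 23.4099

Final: 23.4099


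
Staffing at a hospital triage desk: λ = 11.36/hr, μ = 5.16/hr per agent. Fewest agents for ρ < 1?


Stability requires cμ > λ ⇔ c > λ/μ.
λ/μ = 11.36/5.16 = 2.2016
Minimum integer c = ⌊2.2016⌋ + 1 = 3
Check: 3·5.16 = 15.48 > 11.36, while 2·5.16 = 10.32 ≤ 11.36

Final: 3 servers


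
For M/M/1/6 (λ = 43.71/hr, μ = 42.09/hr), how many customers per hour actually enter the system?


ρ = 1.0385; P_K = (1−ρ)ρ^6/(1−ρ^7) = 0.159540
λ_eff = λ(1 − P_K) = 43.71·(1 − 0.159540) = 43.71·0.840460 = 36.7365 /hr

Final: 36.7365 /hr


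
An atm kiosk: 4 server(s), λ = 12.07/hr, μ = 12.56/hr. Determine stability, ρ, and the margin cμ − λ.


Total capacity cμ = 4·12.56 = 50.24/hr
ρ = λ/(cμ) = 12.07/50.24 = 0.2402
Stable ⇔ ρ < 1: YES
Spare capacity = cμ − λ = 50.24 − 12.07 = 38.17/hr

Final: ρ = 0.2402; stable; margin = 38.17/hr


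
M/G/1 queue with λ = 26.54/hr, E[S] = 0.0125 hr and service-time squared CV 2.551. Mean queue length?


ρ = λ·E[S] = 26.54·0.0125 = 0.3317
Lq = ρ²(1+C_s²)/(2(1−ρ)) = 0.1101·(1+2.551)/(2·0.6683)
= 0.1101·3.5510/1.3365 = 0.29242

Final: 0.29242


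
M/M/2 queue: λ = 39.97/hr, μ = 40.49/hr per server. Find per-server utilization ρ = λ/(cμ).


ρ = λ/(cμ) = 39.97/(2·40.49) = 39.97/80.98 = 0.4936

Final: 0.4936


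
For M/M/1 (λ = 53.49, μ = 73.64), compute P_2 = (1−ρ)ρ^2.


ρ = 53.49/73.64 = 0.7264
P_n = (1−ρ)·ρ^n = (1 − 0.7264)·0.7264^2 = 0.2736·0.527616 = 0.144371

Final: 0.144371


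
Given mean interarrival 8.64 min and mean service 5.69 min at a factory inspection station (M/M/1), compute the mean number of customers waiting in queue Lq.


λ = 60/8.64 = 6.9444 /hr
μ = 60/5.69 = 10.5448 /hr
ρ = λ/μ = 6.9444/10.5448 = 0.6586
Lq = ρ²/(1−ρ) = 0.4337/0.3414 = 1.2702

Final: 1.2702


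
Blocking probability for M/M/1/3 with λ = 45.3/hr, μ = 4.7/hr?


ρ = λ/μ = 45.3/4.7 = 9.6383
P_K = (1−ρ)ρ^K/(1−ρ^(K+1)) = (-8.6383·895.366894)/(1 − 8629.812826)
= -7734.445932/-8628.812826 = 0.896351

Final: 0.896351


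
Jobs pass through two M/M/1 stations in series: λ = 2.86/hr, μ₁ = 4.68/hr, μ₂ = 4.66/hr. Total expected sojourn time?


Each node sees arrival rate λ = 2.86/hr (tandem ⇒ throughput preserved).
W₁ = 1/(μ₁−λ) = 1/(4.68−2.86) = 0.54945 hr
W₂ = 1/(μ₂−λ) = 1/(4.66−2.86) = 0.55556 hr
W_total = W₁ + W₂ = 0.54945 + 0.55556 = 1.10501 hr

Final: 1.10501 hr


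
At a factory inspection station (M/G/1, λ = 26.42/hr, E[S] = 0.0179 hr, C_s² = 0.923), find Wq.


ρ = λ·E[S] = 26.42·0.0179 = 0.4729
E[S²] = E[S]²(1+C_s²) = 0.0179²·(1+0.923) = 0.0006161
Wq = λ·E[S²]/(2(1−ρ)) = 26.42·0.0006161/(2·0.5271) = 0.01544 hr

Final: 0.01544 hr


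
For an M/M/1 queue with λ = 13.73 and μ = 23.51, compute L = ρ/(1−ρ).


ρ = λ/μ = 13.73/23.51 = 0.5840
L = ρ/(1−ρ) = 0.5840/(1 − 0.5840) = 0.5840/0.4160 = 1.4039

Final: 1.4039


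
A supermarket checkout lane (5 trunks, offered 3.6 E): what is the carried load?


B(5,3.6) = 0.163105 (Erlang-B)
Carried load = a(1 − B) = 3.6·(1 − 0.163105) = 3.6·0.836895 = 3.0128 E

Final: 3.0128 Erlangs


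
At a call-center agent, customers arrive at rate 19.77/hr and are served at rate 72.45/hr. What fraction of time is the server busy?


ρ = λ/μ = 19.77/72.45 = 0.2729

Final: 0.2729


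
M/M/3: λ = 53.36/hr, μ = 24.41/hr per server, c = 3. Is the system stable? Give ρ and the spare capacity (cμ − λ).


Total capacity cμ = 3·24.41 = 73.23/hr
ρ = λ/(cμ) = 53.36/73.23 = 0.7287
Stable ⇔ ρ < 1: YES
Spare capacity = cμ − λ = 73.23 − 53.36 = 19.87/hr

Final: ρ = 0.7287; stable; margin = 19.87/hr


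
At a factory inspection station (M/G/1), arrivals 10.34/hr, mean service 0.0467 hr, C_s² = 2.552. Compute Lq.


ρ = λ·E[S] = 10.34·0.0467 = 0.4829
Lq = ρ²(1+C_s²)/(2(1−ρ)) = 0.2332·(1+2.552)/(2·0.5171)
= 0.2332·3.5520/1.0342 = 0.80080

Final: 0.80080


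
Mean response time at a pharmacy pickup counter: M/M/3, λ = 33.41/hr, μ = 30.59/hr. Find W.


a = 1.0922; ρ = 0.3641; P₀ = 0.330025
Lq = P₀·a^c·ρ/(c!(1−ρ)²) = 0.06451
Wq = Lq/λ = 0.06451/33.41 = 0.001931 hr
W = Wq + 1/μ = 0.001931 + 0.03269 = 0.03462 hr

Final: 0.03462 hr


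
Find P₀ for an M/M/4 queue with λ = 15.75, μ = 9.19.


a = λ/μ = 15.75/9.19 = 1.7138; ρ = a/c = 0.4285
Σ_{k=0}^{3} a^k/k! (terms k=0..3) = 1.00000 + 1.71382 + 1.46859 + 0.83897 = 5.02137
Tail: a^4/(4!(1−ρ)) = 8.62701/(24·0.5715) = 0.62892
P₀ = 1/(5.02137 + 0.62892) = 1/5.65030 = 0.176982

Final: 0.176982


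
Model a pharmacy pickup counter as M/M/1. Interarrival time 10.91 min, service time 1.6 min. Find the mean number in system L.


λ = 60/10.91 = 5.4995 /hr
μ = 60/1.6 = 37.5000 /hr
ρ = λ/μ = 5.4995/37.5000 = 0.1467
L = ρ/(1−ρ) = 0.1467/0.8533 = 0.1719

Final: 0.1719


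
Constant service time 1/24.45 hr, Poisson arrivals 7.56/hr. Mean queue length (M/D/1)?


ρ = 7.56/24.45 = 0.3092
M/D/1: Lq = ρ²/(2(1−ρ)) = 0.09561/(2·0.6908) = 0.06920

Final: 0.06920


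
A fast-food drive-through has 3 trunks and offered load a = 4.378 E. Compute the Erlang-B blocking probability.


B(c,a) = (a^c/c!) / Σ_{k=0}^{c} a^k/k!
a^3/3! = 13.985436
Σ terms (k=0..3): 1.00000 + 4.37800 + 9.58344 + 13.98544 = 28.946878
B = 13.985436/28.946878 = 0.483141

Final: 0.483141


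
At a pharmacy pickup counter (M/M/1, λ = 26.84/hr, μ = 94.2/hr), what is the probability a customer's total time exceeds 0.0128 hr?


W ~ Exponential(μ−λ) for M/M/1.
μ − λ = 94.2 − 26.84 = 67.3600
P(W > t) = e^{−(μ−λ)t} = e^{−0.8622} = 0.422229

Final: 0.422229


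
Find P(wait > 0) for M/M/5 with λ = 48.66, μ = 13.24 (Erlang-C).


a = λ/μ = 3.6752; ρ = a/5 = 0.7350
P₀ = 0.020664 (from M/M/c formula)
C(c,a) = [a^c/(c!(1−ρ))]·P₀ = [670.53368/(120·0.2650)]·0.020664
= 21.08957·0.020664 = 0.435788

Final: 0.435788


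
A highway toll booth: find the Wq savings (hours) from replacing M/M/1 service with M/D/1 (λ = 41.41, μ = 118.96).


ρ = 41.41/118.96 = 0.3481
Wq(M/M/1) = ρ/(μ−λ) = 0.3481/77.55 = 0.004489 hr
Wq(M/D/1) = ρ/(2(μ−λ)) = 0.002244 hr
Savings = 0.004489 − 0.002244 = 0.002244 hr

Final: 0.002244 hr


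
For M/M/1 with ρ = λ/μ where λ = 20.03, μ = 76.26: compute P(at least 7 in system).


ρ = 20.03/76.26 = 0.2627
P(N ≥ n) = ρ^n = 0.2627^7 = 0.00008624

Final: 0.00008624


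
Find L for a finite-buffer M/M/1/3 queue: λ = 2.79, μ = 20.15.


ρ = 2.79/20.15 = 0.1385
L = ρ[1 − (K+1)ρ^K + Kρ^(K+1)] / [(1−ρ)(1−ρ^(K+1))]
Numerator: 0.1385·(1 − 4·0.002655 + 3·0.0003676) = 0.137144
Denominator: (0.8615)·(0.999632) = 0.861222
L = 0.137144/0.861222 = 0.1592

Final: 0.1592


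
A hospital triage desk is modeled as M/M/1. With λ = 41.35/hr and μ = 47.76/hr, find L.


ρ = λ/μ = 41.35/47.76 = 0.8658
L = ρ/(1−ρ) = 0.8658/(1 − 0.8658) = 0.8658/0.1342 = 6.4509

Final: 6.4509


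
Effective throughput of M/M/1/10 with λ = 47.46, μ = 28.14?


ρ = 1.6866; P_K = (1−ρ)ρ^10/(1−ρ^11) = 0.408380
λ_eff = λ(1 − P_K) = 47.46·(1 − 0.408380) = 47.46·0.591620 = 28.0783 /hr

Final: 28.0783 /hr


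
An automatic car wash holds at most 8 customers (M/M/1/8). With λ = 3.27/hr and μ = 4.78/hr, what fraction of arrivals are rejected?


ρ = λ/μ = 3.27/4.78 = 0.6841
P_K = (1−ρ)ρ^K/(1−ρ^(K+1)) = (0.3159·0.047969)/(1 − 0.032815)
= 0.015153/0.967185 = 0.015667

Final: 0.015667


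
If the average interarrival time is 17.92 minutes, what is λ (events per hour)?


λ = 1/(interarrival time) in consistent units.
1 hour = 60 min, so λ = 60/17.92 = 3.3482 per hour

Final: 3.3482 /hr


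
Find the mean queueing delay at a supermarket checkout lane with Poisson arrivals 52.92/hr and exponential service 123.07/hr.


ρ = 52.92/123.07 = 0.4300
Wq = ρ/(μ−λ) = 0.4300/(123.07 − 52.92) = 0.4300/70.15 = 0.006130 hr

Final: 0.006130 hr


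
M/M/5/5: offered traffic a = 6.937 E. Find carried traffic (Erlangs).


B(5,6.937) = 0.420980 (Erlang-B)
Carried load = a(1 − B) = 6.937·(1 − 0.420980) = 6.937·0.579020 = 4.0167 E

Final: 4.0167 Erlangs


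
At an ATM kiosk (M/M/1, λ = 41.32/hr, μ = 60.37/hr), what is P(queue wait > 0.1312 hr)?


ρ = 41.32/60.37 = 0.6844
P(Wq > t) = ρ·e^{−(μ−λ)t} = 0.6844·e^{−2.4994}
= 0.6844·0.082138 = 0.056219

Final: 0.056219


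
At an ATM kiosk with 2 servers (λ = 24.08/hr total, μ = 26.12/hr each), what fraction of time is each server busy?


ρ = λ/(cμ) = 24.08/(2·26.12) = 24.08/52.24 = 0.4609

Final: 0.4609


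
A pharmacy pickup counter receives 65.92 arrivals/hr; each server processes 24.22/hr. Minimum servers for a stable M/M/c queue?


Stability requires cμ > λ ⇔ c > λ/μ.
λ/μ = 65.92/24.22 = 2.7217
Minimum integer c = ⌊2.7217⌋ + 1 = 3
Check: 3·24.22 = 72.66 > 65.92, while 2·24.22 = 48.44 ≤ 65.92

Final: 3 servers


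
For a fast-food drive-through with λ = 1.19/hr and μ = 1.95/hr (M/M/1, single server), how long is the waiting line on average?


ρ = 1.19/1.95 = 0.6103
Lq = ρ²/(1−ρ) = 0.3724/0.3897 = 0.9555

Final: 0.9555


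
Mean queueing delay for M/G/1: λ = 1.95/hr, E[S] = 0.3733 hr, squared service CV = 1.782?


ρ = λ·E[S] = 1.95·0.3733 = 0.7279
E[S²] = E[S]²(1+C_s²) = 0.3733²·(1+1.782) = 0.387680
Wq = λ·E[S²]/(2(1−ρ)) = 1.95·0.387680/(2·0.2721) = 1.38933 hr

Final: 1.38933 hr


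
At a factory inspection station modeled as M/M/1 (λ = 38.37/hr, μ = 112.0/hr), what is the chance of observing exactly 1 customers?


ρ = 38.37/112.0 = 0.3426
P_n = (1−ρ)·ρ^n = (1 − 0.3426)·0.3426^1 = 0.6574·0.342589 = 0.225222

Final: 0.225222


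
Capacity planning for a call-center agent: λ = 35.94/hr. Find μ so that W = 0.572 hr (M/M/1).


W = 1/(μ−λ) ⇒ μ − λ = 1/W = 1/0.572 = 1.7483
μ = λ + 1/W = 35.94 + 1.7483 = 37.6883 per hr

Final: 37.6883 /hr


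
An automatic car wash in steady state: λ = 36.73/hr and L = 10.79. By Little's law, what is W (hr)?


W = L/λ = 10.79/36.73 = 0.2938 hr

Final: 0.2938 hr


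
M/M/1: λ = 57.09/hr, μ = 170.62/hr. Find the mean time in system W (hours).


W = 1/(μ−λ) = 1/(170.62 − 57.09) = 1/113.53 = 0.008808 hr

Final: 0.008808 hr


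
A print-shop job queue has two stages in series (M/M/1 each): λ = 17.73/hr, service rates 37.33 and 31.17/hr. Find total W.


Each node sees arrival rate λ = 17.73/hr (tandem ⇒ throughput preserved).
W₁ = 1/(μ₁−λ) = 1/(37.33−17.73) = 0.05102 hr
W₂ = 1/(μ₂−λ) = 1/(31.17−17.73) = 0.07440 hr
W_total = W₁ + W₂ = 0.05102 + 0.07440 = 0.12543 hr

Final: 0.12543 hr


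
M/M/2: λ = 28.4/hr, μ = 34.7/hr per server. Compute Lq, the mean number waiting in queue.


a = λ/μ = 0.8184; ρ = a/2 = 0.4092
P₀ = 0.419223
Lq = P₀·a^c·ρ / (c!·(1−ρ)²) = 0.419223·0.66985·0.4092/(2·0.34902)
= 0.16463

Final: 0.16463


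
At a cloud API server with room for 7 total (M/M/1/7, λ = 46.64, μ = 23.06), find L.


ρ = 46.64/23.06 = 2.0225
L = ρ[1 − (K+1)ρ^K + Kρ^(K+1)] / [(1−ρ)(1−ρ^(K+1))]
Numerator: 2.0225·(1 − 8·138.450546 + 7·280.023133) = 1726.362744
Denominator: (-1.0225)·(-279.023133) = 285.315068
L = 1726.362744/285.315068 = 6.0507

Final: 6.0507


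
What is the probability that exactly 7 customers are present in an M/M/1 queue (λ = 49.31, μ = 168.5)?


ρ = 49.31/168.5 = 0.2926
P_n = (1−ρ)·ρ^n = (1 − 0.2926)·0.2926^7 = 0.7074·0.0001838 = 0.0001300

Final: 0.0001300


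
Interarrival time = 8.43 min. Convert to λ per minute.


λ = 1/(interarrival time) in consistent units.
1 minute = 1 min, so λ = 1/8.43 = 0.1186 per minute

Final: 0.1186 /min


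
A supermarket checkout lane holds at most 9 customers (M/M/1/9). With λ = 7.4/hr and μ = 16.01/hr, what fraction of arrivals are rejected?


ρ = λ/μ = 7.4/16.01 = 0.4622
P_K = (1−ρ)ρ^K/(1−ρ^(K+1)) = (0.5378·0.0009629)/(1 − 0.0004450)
= 0.0005178/0.999555 = 0.0005180

Final: 0.0005180


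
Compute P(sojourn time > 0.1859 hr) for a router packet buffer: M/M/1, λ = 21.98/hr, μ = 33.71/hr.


W ~ Exponential(μ−λ) for M/M/1.
μ − λ = 33.71 − 21.98 = 11.7300
P(W > t) = e^{−(μ−λ)t} = e^{−2.1806} = 0.112973

Final: 0.112973


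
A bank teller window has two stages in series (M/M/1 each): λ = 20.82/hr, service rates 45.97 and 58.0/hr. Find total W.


Each node sees arrival rate λ = 20.82/hr (tandem ⇒ throughput preserved).
W₁ = 1/(μ₁−λ) = 1/(45.97−20.82) = 0.03976 hr
W₂ = 1/(μ₂−λ) = 1/(58.0−20.82) = 0.02690 hr
W_total = W₁ + W₂ = 0.03976 + 0.02690 = 0.06666 hr

Final: 0.06666 hr


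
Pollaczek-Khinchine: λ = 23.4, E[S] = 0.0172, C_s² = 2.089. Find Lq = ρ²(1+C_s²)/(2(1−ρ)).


ρ = λ·E[S] = 23.4·0.0172 = 0.4025
Lq = ρ²(1+C_s²)/(2(1−ρ)) = 0.1620·(1+2.089)/(2·0.5975)
= 0.1620·3.0890/1.1950 = 0.41872

Final: 0.41872


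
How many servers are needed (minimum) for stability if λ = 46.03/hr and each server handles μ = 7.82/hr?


Stability requires cμ > λ ⇔ c > λ/μ.
λ/μ = 46.03/7.82 = 5.8862
Minimum integer c = ⌊5.8862⌋ + 1 = 6
Check: 6·7.82 = 46.92 > 46.03, while 5·7.82 = 39.10 ≤ 46.03

Final: 6 servers


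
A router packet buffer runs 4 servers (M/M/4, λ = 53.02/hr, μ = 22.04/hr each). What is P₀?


a = λ/μ = 53.02/22.04 = 2.4056; ρ = a/c = 0.6014
Σ_{k=0}^{3} a^k/k! (terms k=0..3) = 1.00000 + 2.40563 + 2.89352 + 2.32024 = 8.61939
Tail: a^4/(4!(1−ρ)) = 33.48980/(24·0.3986) = 3.50083
P₀ = 1/(8.61939 + 3.50083) = 1/12.12022 = 0.082507

Final: 0.082507


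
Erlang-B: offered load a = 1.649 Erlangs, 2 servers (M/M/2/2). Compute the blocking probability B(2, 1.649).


B(c,a) = (a^c/c!) / Σ_{k=0}^{c} a^k/k!
a^2/2! = 1.359600
Σ terms (k=0..2): 1.00000 + 1.64900 + 1.35960 = 4.008601
B = 1.359600/4.008601 = 0.339171

Final: 0.339171


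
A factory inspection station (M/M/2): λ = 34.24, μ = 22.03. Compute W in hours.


a = 1.5542; ρ = 0.7771; P₀ = 0.125415
Lq = P₀·a^c·ρ/(c!(1−ρ)²) = 2.36981
Wq = Lq/λ = 2.36981/34.24 = 0.06921 hr
W = Wq + 1/μ = 0.06921 + 0.04539 = 0.11460 hr

Final: 0.11460 hr


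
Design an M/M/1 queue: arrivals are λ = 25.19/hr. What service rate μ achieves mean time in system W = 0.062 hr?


W = 1/(μ−λ) ⇒ μ − λ = 1/W = 1/0.062 = 16.1290
μ = λ + 1/W = 25.19 + 16.1290 = 41.3190 per hr

Final: 41.3190 /hr


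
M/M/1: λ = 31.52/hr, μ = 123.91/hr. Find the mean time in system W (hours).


W = 1/(μ−λ) = 1/(123.91 − 31.52) = 1/92.39 = 0.01082 hr

Final: 0.01082 hr


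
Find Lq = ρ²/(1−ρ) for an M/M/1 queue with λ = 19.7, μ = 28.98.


ρ = 19.7/28.98 = 0.6798
Lq = ρ²/(1−ρ) = 0.4621/0.3202 = 1.4431

Final: 1.4431


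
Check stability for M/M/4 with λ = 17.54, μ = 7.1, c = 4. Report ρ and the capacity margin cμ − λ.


Total capacity cμ = 4·7.1 = 28.40/hr
ρ = λ/(cμ) = 17.54/28.40 = 0.6176
Stable ⇔ ρ < 1: YES
Spare capacity = cμ − λ = 28.40 − 17.54 = 10.86/hr

Final: ρ = 0.6176; stable; margin = 10.86/hr


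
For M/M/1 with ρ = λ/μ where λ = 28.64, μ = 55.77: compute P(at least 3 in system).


ρ = 28.64/55.77 = 0.5135
P(N ≥ n) = ρ^n = 0.5135^3 = 0.135431

Final: 0.135431


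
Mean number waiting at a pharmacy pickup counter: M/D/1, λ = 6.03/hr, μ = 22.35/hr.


ρ = 6.03/22.35 = 0.2698
M/D/1: Lq = ρ²/(2(1−ρ)) = 0.07279/(2·0.7302) = 0.04984

Final: 0.04984


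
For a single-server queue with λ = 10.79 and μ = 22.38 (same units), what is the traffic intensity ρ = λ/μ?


ρ = λ/μ = 10.79/22.38 = 0.4821

Final: 0.4821


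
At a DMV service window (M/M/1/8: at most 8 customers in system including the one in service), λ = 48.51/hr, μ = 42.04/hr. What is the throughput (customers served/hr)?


ρ = 1.1539; P_K = (1−ρ)ρ^8/(1−ρ^9) = 0.184150
λ_eff = λ(1 − P_K) = 48.51·(1 − 0.184150) = 48.51·0.815850 = 39.5769 /hr

Final: 39.5769 /hr


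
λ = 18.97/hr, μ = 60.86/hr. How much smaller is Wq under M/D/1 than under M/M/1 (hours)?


ρ = 18.97/60.86 = 0.3117
Wq(M/M/1) = ρ/(μ−λ) = 0.3117/41.89 = 0.007441 hr
Wq(M/D/1) = ρ/(2(μ−λ)) = 0.003720 hr
Savings = 0.007441 − 0.003720 = 0.003720 hr

Final: 0.003720 hr


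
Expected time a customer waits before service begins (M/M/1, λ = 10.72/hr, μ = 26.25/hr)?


ρ = 10.72/26.25 = 0.4084
Wq = ρ/(μ−λ) = 0.4084/(26.25 − 10.72) = 0.4084/15.53 = 0.02630 hr

Final: 0.02630 hr


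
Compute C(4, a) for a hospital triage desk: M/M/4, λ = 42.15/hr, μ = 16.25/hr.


a = λ/μ = 2.5938; ρ = a/4 = 0.6485
P₀ = 0.065652 (from M/M/c formula)
C(c,a) = [a^c/(c!(1−ρ))]·P₀ = [45.26649/(24·0.3515)]·0.065652
= 5.36528·0.065652 = 0.352244

Final: 0.352244


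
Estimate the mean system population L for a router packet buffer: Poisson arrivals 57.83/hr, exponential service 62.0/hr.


ρ = λ/μ = 57.83/62.0 = 0.9327
L = ρ/(1−ρ) = 0.9327/(1 − 0.9327) = 0.9327/0.06726 = 13.8681

Final: 13.8681


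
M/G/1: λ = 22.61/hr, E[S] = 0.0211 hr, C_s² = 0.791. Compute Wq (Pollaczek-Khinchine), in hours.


ρ = λ·E[S] = 22.61·0.0211 = 0.4771
E[S²] = E[S]²(1+C_s²) = 0.0211²·(1+0.791) = 0.0007974
Wq = λ·E[S²]/(2(1−ρ)) = 22.61·0.0007974/(2·0.5229) = 0.01724 hr

Final: 0.01724 hr


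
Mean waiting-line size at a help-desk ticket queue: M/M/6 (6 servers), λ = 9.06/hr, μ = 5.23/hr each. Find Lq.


a = λ/μ = 1.7323; ρ = a/6 = 0.2887
P₀ = 0.176766
Lq = P₀·a^c·ρ / (c!·(1−ρ)²) = 0.176766·27.02459·0.2887/(720·0.50592)
= 0.003786

Final: 0.003786


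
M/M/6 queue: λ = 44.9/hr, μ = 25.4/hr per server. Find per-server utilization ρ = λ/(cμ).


ρ = λ/(cμ) = 44.9/(6·25.4) = 44.9/152.40 = 0.2946

Final: 0.2946


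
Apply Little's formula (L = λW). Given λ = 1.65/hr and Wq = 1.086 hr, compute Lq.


Lq = λWq = 1.65·1.086 = 1.7919

Final: 1.7919


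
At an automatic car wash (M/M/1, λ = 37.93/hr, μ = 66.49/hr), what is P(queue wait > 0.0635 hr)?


ρ = 37.93/66.49 = 0.5705
P(Wq > t) = ρ·e^{−(μ−λ)t} = 0.5705·e^{−1.8136}
= 0.5705·0.163073 = 0.093027

Final: 0.093027


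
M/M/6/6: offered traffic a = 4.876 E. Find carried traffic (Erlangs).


B(6,4.876) = 0.182511 (Erlang-B)
Carried load = a(1 − B) = 4.876·(1 − 0.182511) = 4.876·0.817489 = 3.9861 E

Final: 3.9861 Erlangs


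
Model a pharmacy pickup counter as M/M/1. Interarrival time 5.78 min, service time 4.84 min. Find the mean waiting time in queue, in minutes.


λ = 60/5.78 = 10.3806 /hr
μ = 60/4.84 = 12.3967 /hr
ρ = λ/μ = 10.3806/12.3967 = 0.8374
Wq = ρ/(μ−λ) = 0.8374/(12.3967−10.3806) = 0.41535 hr
In minutes: 0.41535·60 = 24.921 min

Final: 24.921 min


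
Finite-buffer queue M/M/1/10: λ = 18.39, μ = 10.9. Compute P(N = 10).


ρ = λ/μ = 18.39/10.9 = 1.6872
P_K = (1−ρ)ρ^K/(1−ρ^(K+1)) = (-0.6872·186.875476)/(1 − 315.288075)
= -128.412598/-314.288075 = 0.408582

Final: 0.408582


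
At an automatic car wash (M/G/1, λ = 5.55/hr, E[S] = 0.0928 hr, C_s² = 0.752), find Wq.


ρ = λ·E[S] = 5.55·0.0928 = 0.5150
E[S²] = E[S]²(1+C_s²) = 0.0928²·(1+0.752) = 0.015088
Wq = λ·E[S²]/(2(1−ρ)) = 5.55·0.015088/(2·0.4850) = 0.08634 hr

Final: 0.08634 hr


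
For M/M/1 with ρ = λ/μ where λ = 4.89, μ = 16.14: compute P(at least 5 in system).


ρ = 4.89/16.14 = 0.3030
P(N ≥ n) = ρ^n = 0.3030^5 = 0.002553

Final: 0.002553


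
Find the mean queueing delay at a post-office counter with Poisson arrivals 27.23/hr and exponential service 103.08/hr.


ρ = 27.23/103.08 = 0.2642
Wq = ρ/(μ−λ) = 0.2642/(103.08 − 27.23) = 0.2642/75.85 = 0.003483 hr

Final: 0.003483 hr


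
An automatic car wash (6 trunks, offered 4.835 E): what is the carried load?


B(6,4.835) = 0.179420 (Erlang-B)
Carried load = a(1 − B) = 4.835·(1 − 0.179420) = 4.835·0.820580 = 3.9675 E

Final: 3.9675 Erlangs


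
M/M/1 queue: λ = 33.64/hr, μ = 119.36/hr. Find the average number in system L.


ρ = λ/μ = 33.64/119.36 = 0.2818
L = ρ/(1−ρ) = 0.2818/(1 − 0.2818) = 0.2818/0.7182 = 0.3924

Final: 0.3924


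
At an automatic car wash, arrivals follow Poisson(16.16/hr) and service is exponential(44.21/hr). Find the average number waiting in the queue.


ρ = 16.16/44.21 = 0.3655
Lq = ρ²/(1−ρ) = 0.1336/0.6345 = 0.2106

Final: 0.2106


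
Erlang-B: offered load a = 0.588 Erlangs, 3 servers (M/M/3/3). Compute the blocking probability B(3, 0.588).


B(c,a) = (a^c/c!) / Σ_{k=0}^{c} a^k/k!
a^3/3! = 0.033883
Σ terms (k=0..3): 1.00000 + 0.58800 + 0.17287 + 0.03388 = 1.794755
B = 0.033883/1.794755 = 0.018879

Final: 0.018879


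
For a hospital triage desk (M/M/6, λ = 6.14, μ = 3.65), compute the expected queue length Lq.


a = λ/μ = 1.6822; ρ = a/6 = 0.2804
P₀ = 0.185871
Lq = P₀·a^c·ρ / (c!·(1−ρ)²) = 0.185871·22.65964·0.2804/(720·0.51787)
= 0.003167

Final: 0.003167


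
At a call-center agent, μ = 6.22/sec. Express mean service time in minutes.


Mean service time = 1/μ = 1/6.22 second = 0.16077 second
In minutes: 0.16077 × 0.0166667 = 0.002680 min

Final: 0.002680 min


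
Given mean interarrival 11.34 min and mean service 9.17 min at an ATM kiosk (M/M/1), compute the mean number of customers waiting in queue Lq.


λ = 60/11.34 = 5.2910 /hr
μ = 60/9.17 = 6.5431 /hr
ρ = λ/μ = 5.2910/6.5431 = 0.8086
Lq = ρ²/(1−ρ) = 0.6539/0.1914 = 3.4172

Final: 3.4172


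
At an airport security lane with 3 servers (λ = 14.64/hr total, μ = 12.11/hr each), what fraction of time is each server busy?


ρ = λ/(cμ) = 14.64/(3·12.11) = 14.64/36.33 = 0.4030

Final: 0.4030


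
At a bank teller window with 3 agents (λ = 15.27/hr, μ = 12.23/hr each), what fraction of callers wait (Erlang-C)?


a = λ/μ = 1.2486; ρ = a/3 = 0.4162
P₀ = 0.279041 (from M/M/c formula)
C(c,a) = [a^c/(c!(1−ρ))]·P₀ = [1.94643/(6·0.5838)]·0.279041
= 0.55567·0.279041 = 0.155054

Final: 0.155054


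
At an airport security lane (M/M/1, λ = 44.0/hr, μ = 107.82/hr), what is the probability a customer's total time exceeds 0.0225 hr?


W ~ Exponential(μ−λ) for M/M/1.
μ − λ = 107.82 − 44.0 = 63.8200
P(W > t) = e^{−(μ−λ)t} = e^{−1.4359} = 0.237889

Final: 0.237889


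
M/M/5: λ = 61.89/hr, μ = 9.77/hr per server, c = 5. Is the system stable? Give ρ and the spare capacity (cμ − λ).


Total capacity cμ = 5·9.77 = 48.85/hr
ρ = λ/(cμ) = 61.89/48.85 = 1.2669
Stable ⇔ ρ < 1: NO
Spare capacity = cμ − λ = 48.85 − 61.89 = -13.04/hr

Final: ρ = 1.2669; unstable; margin = -13.04/hr


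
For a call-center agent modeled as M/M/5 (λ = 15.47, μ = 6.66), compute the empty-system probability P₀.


a = λ/μ = 15.47/6.66 = 2.3228; ρ = a/c = 0.4646
Σ_{k=0}^{4} a^k/k! (terms k=0..4) = 1.00000 + 2.32282 + 2.69775 + 2.08880 + 1.21298 = 9.32235
Tail: a^5/(5!(1−ρ)) = 67.62082/(120·0.5354) = 1.05243
P₀ = 1/(9.32235 + 1.05243) = 1/10.37478 = 0.096388

Final: 0.096388


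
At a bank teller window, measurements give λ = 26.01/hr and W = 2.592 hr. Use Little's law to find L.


L = λW = 26.01·2.592 = 67.4179

Final: 67.4179
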